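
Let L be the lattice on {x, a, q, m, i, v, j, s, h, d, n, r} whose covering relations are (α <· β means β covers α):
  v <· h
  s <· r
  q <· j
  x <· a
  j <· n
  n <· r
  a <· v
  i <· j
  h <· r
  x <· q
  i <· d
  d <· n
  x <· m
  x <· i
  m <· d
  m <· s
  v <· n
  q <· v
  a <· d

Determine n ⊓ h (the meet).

Common lower bounds of {n, h}: a, q, v, x.
The greatest among these is v.

v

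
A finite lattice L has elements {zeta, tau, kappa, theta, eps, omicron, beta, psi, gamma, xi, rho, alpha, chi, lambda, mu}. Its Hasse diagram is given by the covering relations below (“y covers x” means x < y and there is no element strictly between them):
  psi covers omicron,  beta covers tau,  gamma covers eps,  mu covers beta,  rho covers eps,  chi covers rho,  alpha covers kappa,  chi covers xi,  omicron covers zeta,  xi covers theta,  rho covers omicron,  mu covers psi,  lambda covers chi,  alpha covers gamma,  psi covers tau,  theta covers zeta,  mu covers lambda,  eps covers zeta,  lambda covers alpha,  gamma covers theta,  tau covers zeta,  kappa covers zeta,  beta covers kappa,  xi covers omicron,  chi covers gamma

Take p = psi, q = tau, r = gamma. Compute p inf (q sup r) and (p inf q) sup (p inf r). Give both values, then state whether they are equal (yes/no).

psi; tau; no

q sup r = mu, so p inf (q sup r) = psi inf mu = psi.
p inf q = tau and p inf r = zeta, so (p inf q) sup (p inf r) = tau sup zeta = tau.
Equal: no.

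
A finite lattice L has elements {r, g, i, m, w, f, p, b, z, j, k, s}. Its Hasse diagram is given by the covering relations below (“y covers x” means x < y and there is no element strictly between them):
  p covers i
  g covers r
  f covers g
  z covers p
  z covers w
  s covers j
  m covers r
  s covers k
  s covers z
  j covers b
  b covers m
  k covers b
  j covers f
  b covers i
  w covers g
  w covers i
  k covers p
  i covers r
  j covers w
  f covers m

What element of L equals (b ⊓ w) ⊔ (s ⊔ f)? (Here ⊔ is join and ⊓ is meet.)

b ∧ w = i
s ∨ f = s
i ∨ s = s

s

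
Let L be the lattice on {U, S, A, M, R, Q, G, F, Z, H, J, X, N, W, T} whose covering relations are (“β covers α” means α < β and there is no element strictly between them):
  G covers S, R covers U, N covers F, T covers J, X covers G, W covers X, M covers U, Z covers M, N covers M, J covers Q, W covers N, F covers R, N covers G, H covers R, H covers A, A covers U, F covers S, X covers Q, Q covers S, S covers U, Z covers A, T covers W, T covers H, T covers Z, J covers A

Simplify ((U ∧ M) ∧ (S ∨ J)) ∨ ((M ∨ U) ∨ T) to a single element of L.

U ∧ M = U
S ∨ J = J
U ∧ J = U
M ∨ U = M
M ∨ T = T
U ∨ T = T

T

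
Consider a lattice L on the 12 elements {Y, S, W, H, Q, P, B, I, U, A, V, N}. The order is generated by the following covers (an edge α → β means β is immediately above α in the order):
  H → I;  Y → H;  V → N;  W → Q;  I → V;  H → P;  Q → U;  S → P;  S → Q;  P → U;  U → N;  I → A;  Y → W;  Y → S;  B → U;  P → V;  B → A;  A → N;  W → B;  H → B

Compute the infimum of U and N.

U

Common lower bounds of {U, N}: B, H, P, Q, S, U, W, Y.
The greatest among these is U.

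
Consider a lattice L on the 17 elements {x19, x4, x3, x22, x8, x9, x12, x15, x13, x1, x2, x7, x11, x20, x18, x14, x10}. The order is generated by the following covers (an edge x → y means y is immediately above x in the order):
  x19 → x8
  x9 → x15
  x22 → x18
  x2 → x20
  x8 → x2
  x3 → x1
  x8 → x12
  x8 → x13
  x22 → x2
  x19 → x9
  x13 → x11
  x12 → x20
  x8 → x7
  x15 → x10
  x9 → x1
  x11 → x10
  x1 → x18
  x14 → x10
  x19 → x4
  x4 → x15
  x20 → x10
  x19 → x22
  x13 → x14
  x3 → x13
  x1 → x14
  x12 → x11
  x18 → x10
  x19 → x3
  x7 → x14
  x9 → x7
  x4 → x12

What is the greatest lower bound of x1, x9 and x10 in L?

x9

Common lower bounds of {x1, x9, x10}: x19, x9.
The greatest among these is x9.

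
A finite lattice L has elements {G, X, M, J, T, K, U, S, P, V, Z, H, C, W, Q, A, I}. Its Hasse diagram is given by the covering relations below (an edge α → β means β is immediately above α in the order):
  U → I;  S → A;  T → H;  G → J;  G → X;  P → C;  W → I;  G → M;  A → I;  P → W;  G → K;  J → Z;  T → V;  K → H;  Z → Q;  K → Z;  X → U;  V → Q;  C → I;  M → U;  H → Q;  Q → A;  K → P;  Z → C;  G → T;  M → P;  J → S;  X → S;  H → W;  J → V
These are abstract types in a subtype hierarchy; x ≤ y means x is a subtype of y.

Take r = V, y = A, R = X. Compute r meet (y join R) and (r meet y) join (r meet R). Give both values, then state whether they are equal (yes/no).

y join R = A, so r meet (y join R) = V meet A = V.
r meet y = V and r meet R = G, so (r meet y) join (r meet R) = V join G = V.
Equal: yes.

V; V; yes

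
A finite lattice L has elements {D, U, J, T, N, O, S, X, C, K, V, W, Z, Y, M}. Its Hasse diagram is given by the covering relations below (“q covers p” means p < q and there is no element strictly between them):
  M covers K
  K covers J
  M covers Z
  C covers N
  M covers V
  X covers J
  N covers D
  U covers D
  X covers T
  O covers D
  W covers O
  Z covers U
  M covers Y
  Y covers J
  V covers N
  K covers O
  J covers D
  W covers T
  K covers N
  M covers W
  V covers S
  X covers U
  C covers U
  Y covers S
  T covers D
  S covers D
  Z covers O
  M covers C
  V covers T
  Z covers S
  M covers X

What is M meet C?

C

Common lower bounds of {M, C}: C, D, N, U.
The greatest among these is C.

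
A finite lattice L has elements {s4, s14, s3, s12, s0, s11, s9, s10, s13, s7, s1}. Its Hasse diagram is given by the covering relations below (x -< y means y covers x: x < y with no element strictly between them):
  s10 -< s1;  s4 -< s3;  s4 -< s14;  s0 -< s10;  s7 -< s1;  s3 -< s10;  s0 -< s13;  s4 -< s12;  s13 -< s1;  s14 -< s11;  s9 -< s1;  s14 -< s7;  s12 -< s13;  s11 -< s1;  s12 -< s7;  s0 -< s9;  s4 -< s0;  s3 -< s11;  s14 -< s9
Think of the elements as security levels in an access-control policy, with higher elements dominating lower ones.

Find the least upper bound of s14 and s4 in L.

s14

Common upper bounds of {s14, s4}: s1, s11, s14, s7, s9.
The least among these is s14.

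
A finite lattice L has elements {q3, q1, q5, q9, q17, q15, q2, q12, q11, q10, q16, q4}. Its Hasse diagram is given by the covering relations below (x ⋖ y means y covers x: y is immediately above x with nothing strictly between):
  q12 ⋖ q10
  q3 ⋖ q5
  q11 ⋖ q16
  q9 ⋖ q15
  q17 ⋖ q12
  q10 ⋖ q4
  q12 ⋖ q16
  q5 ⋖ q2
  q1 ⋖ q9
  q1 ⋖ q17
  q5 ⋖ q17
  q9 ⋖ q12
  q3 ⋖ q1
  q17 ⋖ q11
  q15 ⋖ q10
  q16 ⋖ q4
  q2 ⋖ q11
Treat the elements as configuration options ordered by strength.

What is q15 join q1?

Common upper bounds of {q15, q1}: q10, q15, q4.
The least among these is q15.

q15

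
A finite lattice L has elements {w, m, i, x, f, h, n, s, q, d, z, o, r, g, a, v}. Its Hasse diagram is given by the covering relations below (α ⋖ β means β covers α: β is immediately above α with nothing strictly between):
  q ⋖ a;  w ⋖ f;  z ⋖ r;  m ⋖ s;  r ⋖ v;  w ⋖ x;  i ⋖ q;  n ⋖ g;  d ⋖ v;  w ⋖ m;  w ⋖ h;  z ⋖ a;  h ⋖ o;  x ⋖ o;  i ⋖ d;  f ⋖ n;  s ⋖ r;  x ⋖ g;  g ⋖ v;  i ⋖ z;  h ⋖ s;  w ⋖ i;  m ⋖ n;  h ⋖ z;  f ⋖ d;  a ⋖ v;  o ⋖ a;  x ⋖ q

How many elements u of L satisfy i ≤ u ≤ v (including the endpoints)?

The interval [i, v] = {a, d, i, q, r, v, z}, which has 7 elements.

7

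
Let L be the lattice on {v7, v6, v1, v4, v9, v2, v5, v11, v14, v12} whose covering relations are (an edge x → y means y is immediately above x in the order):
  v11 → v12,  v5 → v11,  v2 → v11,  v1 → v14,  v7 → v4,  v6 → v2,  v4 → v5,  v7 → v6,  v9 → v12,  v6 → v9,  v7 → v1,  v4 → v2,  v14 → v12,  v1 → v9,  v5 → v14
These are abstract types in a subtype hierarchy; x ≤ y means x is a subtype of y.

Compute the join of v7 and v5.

Common upper bounds of {v7, v5}: v11, v12, v14, v5.
The least among these is v5.

v5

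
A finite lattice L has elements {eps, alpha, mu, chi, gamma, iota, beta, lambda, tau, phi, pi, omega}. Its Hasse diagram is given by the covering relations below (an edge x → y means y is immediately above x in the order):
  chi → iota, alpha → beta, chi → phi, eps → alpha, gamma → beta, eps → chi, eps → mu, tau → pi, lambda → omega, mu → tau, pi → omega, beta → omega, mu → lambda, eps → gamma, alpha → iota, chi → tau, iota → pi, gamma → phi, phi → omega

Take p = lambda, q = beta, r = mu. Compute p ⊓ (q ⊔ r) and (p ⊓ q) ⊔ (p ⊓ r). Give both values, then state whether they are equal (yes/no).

q ⊔ r = omega, so p ⊓ (q ⊔ r) = lambda ⊓ omega = lambda.
p ⊓ q = eps and p ⊓ r = mu, so (p ⊓ q) ⊔ (p ⊓ r) = eps ⊔ mu = mu.
Equal: no.

lambda; mu; no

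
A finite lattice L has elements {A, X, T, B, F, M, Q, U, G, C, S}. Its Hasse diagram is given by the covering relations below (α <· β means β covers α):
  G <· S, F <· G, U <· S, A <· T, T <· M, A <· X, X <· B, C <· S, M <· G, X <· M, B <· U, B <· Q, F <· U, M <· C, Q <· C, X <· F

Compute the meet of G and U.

F

Common lower bounds of {G, U}: A, F, X.
The greatest among these is F.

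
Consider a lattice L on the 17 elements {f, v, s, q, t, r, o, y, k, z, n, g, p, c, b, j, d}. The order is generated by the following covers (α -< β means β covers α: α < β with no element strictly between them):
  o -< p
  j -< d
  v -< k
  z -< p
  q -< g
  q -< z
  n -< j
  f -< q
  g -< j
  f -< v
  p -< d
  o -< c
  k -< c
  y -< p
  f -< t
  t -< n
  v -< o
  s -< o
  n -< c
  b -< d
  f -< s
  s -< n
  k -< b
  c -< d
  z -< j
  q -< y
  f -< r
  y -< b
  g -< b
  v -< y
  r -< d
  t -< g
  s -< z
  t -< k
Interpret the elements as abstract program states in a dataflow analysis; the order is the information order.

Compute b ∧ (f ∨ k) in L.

f ∨ k = k
b ∧ k = k

k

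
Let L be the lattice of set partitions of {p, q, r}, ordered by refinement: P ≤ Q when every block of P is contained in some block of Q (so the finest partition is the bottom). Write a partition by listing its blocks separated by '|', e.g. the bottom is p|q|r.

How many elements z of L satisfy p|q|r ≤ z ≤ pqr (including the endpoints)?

The interval [p|q|r, pqr] = {pqr, pq|r, pr|q, p|qr, p|q|r}, which has 5 elements.

5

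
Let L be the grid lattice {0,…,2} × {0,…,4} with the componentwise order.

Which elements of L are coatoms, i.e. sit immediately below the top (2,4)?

(1,4), (2,3)

The coatoms are exactly the elements covered by (2,4): (1,4), (2,3).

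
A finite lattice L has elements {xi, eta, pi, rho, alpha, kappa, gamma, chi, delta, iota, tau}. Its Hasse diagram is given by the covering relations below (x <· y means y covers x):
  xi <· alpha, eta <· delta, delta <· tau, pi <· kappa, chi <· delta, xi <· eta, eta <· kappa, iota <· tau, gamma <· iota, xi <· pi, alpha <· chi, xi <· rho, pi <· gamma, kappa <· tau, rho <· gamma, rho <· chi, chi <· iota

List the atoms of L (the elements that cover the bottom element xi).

alpha, eta, pi, rho

The atoms are exactly the elements that cover xi: alpha, eta, pi, rho.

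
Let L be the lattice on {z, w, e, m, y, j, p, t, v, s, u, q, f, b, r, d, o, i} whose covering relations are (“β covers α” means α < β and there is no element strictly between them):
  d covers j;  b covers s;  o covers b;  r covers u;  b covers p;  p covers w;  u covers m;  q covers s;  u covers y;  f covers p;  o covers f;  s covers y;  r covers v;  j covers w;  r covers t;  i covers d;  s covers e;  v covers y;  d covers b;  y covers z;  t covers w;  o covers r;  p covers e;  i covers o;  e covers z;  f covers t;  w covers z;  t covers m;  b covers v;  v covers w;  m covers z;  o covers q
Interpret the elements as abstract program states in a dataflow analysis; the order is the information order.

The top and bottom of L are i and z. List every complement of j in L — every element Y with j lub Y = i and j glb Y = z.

Need Y with j ∨ Y = i and j ∧ Y = z.
Checking each element gives: m, q, u.

m, q, u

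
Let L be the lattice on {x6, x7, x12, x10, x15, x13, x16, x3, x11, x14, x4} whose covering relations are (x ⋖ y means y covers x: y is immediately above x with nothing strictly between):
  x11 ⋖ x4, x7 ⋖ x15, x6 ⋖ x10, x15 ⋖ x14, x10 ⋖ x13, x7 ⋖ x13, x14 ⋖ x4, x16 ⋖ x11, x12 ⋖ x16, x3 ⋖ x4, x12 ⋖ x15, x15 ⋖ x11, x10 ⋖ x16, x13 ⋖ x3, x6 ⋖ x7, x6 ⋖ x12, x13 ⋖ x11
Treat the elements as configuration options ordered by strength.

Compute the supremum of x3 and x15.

Common upper bounds of {x3, x15}: x4.
The least among these is x4.

x4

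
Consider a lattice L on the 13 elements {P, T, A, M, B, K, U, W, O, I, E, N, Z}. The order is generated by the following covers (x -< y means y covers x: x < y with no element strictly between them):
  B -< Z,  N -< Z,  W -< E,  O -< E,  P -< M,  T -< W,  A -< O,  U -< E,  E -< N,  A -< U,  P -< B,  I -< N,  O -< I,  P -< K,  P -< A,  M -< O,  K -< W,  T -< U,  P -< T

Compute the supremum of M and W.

E

Common upper bounds of {M, W}: E, N, Z.
The least among these is E.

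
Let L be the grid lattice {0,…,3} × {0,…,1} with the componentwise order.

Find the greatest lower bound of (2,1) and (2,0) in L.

In a product of chains, the meet is componentwise min, giving (2,0).

(2,0)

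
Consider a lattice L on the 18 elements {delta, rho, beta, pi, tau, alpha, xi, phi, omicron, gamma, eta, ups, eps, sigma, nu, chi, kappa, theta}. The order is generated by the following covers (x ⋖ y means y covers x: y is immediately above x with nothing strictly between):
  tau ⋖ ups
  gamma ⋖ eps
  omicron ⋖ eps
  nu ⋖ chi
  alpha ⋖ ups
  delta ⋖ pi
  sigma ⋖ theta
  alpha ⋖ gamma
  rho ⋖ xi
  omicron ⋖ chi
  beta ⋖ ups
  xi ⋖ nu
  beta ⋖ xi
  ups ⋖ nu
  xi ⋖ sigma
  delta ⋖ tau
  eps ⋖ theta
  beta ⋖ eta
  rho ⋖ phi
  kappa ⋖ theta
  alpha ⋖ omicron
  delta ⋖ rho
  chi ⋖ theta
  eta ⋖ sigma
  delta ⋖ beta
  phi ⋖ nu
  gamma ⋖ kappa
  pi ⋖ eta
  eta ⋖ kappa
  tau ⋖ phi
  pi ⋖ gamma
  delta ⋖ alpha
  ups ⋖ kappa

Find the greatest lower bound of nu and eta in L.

beta

Common lower bounds of {nu, eta}: beta, delta.
The greatest among these is beta.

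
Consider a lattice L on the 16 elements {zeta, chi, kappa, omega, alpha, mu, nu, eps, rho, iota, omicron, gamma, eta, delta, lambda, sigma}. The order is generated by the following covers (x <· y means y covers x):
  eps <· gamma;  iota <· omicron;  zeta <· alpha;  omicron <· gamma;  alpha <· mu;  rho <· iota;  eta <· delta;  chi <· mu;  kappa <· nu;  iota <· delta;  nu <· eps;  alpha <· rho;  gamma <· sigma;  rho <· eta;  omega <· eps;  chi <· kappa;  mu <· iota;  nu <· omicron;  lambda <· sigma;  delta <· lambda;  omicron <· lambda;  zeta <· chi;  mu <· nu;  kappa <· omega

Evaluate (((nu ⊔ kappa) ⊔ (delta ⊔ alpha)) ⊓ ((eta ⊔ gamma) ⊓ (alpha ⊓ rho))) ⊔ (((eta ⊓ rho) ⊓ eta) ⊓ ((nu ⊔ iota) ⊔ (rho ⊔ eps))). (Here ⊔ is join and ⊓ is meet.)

nu ∨ kappa = nu
delta ∨ alpha = delta
nu ∨ delta = lambda
eta ∨ gamma = sigma
alpha ∧ rho = alpha
sigma ∧ alpha = alpha
lambda ∧ alpha = alpha
eta ∧ rho = rho
rho ∧ eta = rho
nu ∨ iota = omicron
rho ∨ eps = gamma
omicron ∨ gamma = gamma
rho ∧ gamma = rho
alpha ∨ rho = rho

rho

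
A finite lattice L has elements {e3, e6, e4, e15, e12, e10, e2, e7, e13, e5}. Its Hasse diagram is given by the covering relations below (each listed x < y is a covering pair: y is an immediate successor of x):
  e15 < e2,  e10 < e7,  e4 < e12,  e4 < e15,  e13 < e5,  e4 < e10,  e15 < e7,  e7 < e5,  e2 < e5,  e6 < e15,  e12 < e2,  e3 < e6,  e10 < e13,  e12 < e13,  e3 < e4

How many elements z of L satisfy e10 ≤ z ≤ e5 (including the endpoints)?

The interval [e10, e5] = {e10, e13, e5, e7}, which has 4 elements.

4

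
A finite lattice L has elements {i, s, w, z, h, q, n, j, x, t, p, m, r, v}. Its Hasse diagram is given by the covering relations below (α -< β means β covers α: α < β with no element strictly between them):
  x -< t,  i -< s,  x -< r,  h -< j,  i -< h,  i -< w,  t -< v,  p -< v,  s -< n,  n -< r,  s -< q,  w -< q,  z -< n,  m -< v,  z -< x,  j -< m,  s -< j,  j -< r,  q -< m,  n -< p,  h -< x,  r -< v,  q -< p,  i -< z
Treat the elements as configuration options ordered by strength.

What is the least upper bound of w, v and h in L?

Common upper bounds of {w, v, h}: v.
The least among these is v.

v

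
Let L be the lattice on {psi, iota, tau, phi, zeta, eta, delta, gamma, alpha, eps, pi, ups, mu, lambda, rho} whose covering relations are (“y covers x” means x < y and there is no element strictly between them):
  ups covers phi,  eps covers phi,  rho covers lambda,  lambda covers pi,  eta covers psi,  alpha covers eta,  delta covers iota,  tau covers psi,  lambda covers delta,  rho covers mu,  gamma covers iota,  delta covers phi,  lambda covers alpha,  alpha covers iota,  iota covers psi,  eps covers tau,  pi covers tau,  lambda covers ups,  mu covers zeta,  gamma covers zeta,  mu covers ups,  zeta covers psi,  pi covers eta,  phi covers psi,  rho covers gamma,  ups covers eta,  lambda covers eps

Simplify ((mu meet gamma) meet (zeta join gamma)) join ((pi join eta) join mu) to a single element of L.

rho

mu ∧ gamma = zeta
zeta ∨ gamma = gamma
zeta ∧ gamma = zeta
pi ∨ eta = pi
pi ∨ mu = rho
zeta ∨ rho = rho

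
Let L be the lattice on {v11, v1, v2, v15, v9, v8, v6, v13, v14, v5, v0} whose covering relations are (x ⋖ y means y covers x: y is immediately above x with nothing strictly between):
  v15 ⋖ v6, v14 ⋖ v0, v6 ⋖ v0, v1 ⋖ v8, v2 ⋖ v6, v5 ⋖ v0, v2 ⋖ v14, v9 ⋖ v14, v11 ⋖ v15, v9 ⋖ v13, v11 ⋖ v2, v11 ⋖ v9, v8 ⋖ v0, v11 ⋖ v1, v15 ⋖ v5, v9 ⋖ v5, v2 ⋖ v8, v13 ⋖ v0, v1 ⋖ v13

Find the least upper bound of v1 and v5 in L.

v0

Common upper bounds of {v1, v5}: v0.
The least among these is v0.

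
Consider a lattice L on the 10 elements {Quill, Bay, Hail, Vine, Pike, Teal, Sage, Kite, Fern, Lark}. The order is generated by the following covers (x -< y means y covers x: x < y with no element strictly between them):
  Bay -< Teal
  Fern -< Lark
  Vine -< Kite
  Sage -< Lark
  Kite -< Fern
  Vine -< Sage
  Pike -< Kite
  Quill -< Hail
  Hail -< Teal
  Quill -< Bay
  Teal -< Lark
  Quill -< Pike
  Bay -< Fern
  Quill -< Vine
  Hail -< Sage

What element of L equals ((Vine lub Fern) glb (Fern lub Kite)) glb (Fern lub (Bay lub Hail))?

Vine ∨ Fern = Fern
Fern ∨ Kite = Fern
Fern ∧ Fern = Fern
Bay ∨ Hail = Teal
Fern ∨ Teal = Lark
Fern ∧ Lark = Fern

Fern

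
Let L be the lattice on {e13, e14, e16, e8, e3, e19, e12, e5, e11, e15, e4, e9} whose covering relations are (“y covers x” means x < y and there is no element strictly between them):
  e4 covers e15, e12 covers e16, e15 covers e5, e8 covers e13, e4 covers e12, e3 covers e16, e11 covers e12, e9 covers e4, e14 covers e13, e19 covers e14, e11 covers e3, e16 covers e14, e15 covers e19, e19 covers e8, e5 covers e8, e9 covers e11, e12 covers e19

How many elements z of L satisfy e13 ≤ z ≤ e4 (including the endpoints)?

The interval [e13, e4] = {e12, e13, e14, e15, e16, e19, e4, e5, e8}, which has 9 elements.

9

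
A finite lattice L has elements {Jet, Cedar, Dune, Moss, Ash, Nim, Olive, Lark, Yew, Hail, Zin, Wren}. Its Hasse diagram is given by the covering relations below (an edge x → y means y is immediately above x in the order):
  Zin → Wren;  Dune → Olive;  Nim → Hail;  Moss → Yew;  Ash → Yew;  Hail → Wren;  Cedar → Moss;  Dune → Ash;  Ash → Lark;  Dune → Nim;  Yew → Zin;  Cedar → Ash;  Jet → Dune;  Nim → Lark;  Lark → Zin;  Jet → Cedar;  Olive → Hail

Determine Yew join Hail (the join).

Common upper bounds of {Yew, Hail}: Wren.
The least among these is Wren.

Wren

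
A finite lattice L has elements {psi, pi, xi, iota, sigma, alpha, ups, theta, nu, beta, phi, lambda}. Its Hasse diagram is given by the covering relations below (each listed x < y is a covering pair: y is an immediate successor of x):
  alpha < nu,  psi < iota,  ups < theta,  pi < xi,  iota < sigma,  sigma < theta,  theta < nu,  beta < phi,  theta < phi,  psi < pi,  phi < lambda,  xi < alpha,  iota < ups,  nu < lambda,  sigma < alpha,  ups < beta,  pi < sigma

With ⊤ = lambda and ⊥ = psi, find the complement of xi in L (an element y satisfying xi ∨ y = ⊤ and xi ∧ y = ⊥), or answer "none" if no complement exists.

Need y with xi ∨ y = lambda and xi ∧ y = psi.
Checking each element gives: beta.

beta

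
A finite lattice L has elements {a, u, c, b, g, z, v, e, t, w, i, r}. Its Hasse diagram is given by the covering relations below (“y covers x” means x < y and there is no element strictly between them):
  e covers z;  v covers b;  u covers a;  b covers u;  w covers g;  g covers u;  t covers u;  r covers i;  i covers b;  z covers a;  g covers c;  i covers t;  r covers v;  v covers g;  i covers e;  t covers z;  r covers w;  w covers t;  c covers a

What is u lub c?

g

Common upper bounds of {u, c}: g, r, v, w.
The least among these is g.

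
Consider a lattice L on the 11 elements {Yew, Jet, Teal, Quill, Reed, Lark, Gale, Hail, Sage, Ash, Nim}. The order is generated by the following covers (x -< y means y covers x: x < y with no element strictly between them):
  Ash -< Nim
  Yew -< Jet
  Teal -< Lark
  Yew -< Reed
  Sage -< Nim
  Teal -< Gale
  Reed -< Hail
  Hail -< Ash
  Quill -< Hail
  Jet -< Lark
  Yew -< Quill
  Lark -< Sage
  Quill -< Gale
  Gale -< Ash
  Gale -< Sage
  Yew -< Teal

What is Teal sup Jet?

Lark

Common upper bounds of {Teal, Jet}: Lark, Nim, Sage.
The least among these is Lark.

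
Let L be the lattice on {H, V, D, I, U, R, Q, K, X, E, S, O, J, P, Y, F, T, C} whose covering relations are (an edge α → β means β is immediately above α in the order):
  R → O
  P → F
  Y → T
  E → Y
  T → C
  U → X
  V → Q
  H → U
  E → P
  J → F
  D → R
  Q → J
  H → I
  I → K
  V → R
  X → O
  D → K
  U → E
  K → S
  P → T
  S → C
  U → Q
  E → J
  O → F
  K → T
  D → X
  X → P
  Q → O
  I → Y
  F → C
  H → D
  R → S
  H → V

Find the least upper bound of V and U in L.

Q

Common upper bounds of {V, U}: C, F, J, O, Q.
The least among these is Q.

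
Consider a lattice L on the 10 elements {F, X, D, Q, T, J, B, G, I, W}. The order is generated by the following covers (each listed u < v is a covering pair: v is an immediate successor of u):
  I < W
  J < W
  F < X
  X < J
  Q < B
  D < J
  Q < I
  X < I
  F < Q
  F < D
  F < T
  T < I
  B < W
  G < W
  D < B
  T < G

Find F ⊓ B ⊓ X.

F

Common lower bounds of {F, B, X}: F.
The greatest among these is F.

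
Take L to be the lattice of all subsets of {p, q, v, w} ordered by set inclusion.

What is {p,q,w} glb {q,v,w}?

Common lower bounds of {{p,q,w}, {q,v,w}}: {q,w}, {q}, {w}, {}.
The greatest among these is {q,w}.

{q,w}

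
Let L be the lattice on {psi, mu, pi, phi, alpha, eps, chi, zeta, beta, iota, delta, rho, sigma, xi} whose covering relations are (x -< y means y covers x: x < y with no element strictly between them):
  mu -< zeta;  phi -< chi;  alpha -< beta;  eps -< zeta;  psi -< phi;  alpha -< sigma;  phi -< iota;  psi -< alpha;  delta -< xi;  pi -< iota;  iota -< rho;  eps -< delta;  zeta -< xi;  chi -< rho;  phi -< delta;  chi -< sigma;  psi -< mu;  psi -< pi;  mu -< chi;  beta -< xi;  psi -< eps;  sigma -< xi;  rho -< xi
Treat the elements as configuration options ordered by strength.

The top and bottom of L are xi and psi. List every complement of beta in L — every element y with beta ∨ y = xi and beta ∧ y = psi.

chi, delta, eps, iota, mu, phi, pi, rho, zeta

Need y with beta ∨ y = xi and beta ∧ y = psi.
Checking each element gives: chi, delta, eps, iota, mu, phi, pi, rho, zeta.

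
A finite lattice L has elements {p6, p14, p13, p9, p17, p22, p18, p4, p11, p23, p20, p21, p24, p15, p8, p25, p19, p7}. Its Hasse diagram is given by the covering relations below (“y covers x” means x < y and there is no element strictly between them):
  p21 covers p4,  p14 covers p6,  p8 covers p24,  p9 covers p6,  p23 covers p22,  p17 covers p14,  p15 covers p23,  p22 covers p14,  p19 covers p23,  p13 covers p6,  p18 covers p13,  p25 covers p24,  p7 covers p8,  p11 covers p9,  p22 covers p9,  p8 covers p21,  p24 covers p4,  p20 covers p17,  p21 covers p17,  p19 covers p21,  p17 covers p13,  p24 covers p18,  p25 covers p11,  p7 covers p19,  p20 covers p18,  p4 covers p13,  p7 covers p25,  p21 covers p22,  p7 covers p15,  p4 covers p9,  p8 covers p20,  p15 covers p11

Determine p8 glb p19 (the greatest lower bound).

p21

Common lower bounds of {p8, p19}: p13, p14, p17, p21, p22, p4, p6, p9.
The greatest among these is p21.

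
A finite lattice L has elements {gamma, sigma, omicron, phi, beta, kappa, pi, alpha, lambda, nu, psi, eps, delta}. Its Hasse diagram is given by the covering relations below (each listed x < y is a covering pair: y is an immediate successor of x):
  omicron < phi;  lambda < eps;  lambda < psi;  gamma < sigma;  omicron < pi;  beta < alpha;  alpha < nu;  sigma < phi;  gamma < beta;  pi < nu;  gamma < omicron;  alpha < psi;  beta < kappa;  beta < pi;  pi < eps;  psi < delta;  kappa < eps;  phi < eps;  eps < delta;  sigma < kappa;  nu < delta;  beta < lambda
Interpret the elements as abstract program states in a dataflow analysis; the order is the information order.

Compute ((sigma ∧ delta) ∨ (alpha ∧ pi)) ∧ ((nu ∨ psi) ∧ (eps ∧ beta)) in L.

beta

sigma ∧ delta = sigma
alpha ∧ pi = beta
sigma ∨ beta = kappa
nu ∨ psi = delta
eps ∧ beta = beta
delta ∧ beta = beta
kappa ∧ beta = beta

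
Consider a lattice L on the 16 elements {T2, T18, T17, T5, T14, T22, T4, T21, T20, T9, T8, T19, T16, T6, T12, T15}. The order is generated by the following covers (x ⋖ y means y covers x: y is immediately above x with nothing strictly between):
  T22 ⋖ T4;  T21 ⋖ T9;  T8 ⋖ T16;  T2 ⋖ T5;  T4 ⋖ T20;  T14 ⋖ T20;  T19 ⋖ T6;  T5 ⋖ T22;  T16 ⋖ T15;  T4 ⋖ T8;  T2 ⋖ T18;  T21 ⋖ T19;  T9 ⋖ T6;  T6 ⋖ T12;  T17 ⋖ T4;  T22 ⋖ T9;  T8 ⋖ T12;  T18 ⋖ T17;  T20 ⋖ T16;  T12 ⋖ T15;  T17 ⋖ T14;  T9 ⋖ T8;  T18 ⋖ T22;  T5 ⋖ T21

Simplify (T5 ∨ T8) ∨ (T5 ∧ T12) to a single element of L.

T5 ∨ T8 = T8
T5 ∧ T12 = T5
T8 ∨ T5 = T8

T8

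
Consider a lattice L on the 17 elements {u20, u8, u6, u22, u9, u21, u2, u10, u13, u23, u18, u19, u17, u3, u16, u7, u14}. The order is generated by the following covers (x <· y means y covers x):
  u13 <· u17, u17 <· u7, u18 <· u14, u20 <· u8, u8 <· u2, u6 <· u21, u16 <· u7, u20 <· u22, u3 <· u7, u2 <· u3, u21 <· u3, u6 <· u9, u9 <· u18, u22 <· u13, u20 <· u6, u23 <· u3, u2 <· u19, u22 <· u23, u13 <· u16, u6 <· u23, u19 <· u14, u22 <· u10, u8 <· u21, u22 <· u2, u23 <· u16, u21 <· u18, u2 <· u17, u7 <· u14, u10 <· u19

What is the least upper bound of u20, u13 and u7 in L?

u7

Common upper bounds of {u20, u13, u7}: u14, u7.
The least among these is u7.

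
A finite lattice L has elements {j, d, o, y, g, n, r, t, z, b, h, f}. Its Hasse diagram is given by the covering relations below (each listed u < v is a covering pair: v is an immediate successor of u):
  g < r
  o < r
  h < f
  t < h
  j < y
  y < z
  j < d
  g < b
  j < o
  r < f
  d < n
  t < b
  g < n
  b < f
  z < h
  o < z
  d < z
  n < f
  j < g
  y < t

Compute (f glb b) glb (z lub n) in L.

f ∧ b = b
z ∨ n = f
b ∧ f = b

b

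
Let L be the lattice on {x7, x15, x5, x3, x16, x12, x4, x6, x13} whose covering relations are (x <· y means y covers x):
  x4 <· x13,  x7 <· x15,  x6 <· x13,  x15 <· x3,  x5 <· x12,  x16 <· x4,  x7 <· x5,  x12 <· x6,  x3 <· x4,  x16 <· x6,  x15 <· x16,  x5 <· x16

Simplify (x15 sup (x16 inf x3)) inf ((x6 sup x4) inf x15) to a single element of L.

x15

x16 ∧ x3 = x15
x15 ∨ x15 = x15
x6 ∨ x4 = x13
x13 ∧ x15 = x15
x15 ∧ x15 = x15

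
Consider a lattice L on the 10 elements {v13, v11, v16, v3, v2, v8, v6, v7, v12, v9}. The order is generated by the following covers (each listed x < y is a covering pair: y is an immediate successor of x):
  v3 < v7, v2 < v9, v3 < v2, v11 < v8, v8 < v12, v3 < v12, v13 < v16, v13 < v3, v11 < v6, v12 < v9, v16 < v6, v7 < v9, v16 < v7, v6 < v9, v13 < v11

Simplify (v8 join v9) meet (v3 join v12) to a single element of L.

v12

v8 ∨ v9 = v9
v3 ∨ v12 = v12
v9 ∧ v12 = v12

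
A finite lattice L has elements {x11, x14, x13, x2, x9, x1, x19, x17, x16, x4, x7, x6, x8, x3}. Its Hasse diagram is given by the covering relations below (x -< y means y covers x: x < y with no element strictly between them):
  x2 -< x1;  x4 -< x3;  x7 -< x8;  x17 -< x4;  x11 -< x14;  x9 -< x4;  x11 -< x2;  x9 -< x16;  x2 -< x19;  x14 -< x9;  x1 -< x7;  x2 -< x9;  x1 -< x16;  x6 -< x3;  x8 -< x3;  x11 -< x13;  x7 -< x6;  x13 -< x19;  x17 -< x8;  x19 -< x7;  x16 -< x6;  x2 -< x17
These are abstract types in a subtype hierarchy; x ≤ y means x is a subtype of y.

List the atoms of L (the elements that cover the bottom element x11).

The atoms are exactly the elements that cover x11: x13, x14, x2.

x13, x14, x2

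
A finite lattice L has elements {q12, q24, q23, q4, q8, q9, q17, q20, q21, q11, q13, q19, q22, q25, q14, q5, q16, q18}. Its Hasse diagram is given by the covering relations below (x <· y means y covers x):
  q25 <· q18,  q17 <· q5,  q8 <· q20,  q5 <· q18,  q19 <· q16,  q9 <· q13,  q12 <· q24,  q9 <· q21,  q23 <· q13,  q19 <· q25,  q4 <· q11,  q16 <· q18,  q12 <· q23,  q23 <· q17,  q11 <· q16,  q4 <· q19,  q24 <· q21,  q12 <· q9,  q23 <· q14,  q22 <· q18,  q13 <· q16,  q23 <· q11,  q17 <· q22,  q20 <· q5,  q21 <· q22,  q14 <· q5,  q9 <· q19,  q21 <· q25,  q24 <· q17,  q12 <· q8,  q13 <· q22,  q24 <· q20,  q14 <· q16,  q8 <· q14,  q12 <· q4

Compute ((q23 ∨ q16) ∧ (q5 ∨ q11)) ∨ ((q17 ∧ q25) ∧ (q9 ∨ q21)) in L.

q23 ∨ q16 = q16
q5 ∨ q11 = q18
q16 ∧ q18 = q16
q17 ∧ q25 = q24
q9 ∨ q21 = q21
q24 ∧ q21 = q24
q16 ∨ q24 = q18

q18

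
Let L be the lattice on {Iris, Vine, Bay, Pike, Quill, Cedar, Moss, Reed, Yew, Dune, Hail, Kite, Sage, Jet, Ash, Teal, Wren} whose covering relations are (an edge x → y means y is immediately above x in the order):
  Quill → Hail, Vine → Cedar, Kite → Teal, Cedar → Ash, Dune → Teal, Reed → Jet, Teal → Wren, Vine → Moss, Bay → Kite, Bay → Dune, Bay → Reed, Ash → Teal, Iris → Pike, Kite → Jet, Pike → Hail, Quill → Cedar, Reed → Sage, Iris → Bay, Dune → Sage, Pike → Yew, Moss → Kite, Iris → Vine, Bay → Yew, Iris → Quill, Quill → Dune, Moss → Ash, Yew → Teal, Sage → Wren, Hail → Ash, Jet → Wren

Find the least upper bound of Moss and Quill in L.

Ash

Common upper bounds of {Moss, Quill}: Ash, Teal, Wren.
The least among these is Ash.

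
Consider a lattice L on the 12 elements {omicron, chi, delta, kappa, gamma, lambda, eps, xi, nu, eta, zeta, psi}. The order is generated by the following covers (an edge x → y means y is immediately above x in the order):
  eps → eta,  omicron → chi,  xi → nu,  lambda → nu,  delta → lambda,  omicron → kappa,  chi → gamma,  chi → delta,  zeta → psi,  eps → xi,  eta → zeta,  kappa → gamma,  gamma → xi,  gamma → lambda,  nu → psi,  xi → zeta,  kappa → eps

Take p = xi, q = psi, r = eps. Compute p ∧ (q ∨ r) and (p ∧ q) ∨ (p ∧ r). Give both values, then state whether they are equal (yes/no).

q ∨ r = psi, so p ∧ (q ∨ r) = xi ∧ psi = xi.
p ∧ q = xi and p ∧ r = eps, so (p ∧ q) ∨ (p ∧ r) = xi ∨ eps = xi.
Equal: yes.

xi; xi; yes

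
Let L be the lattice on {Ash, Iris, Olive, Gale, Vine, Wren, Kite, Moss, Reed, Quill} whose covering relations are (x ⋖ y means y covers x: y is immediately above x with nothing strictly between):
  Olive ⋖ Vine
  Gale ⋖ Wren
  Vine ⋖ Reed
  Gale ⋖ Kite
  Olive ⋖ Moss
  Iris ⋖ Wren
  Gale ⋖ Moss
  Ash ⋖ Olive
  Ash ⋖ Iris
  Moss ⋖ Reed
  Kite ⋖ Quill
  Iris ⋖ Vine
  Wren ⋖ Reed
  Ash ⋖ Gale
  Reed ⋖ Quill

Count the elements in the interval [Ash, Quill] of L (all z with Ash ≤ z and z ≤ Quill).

10

The interval [Ash, Quill] = {Ash, Gale, Iris, Kite, Moss, Olive, Quill, Reed, Vine, Wren}, which has 10 elements.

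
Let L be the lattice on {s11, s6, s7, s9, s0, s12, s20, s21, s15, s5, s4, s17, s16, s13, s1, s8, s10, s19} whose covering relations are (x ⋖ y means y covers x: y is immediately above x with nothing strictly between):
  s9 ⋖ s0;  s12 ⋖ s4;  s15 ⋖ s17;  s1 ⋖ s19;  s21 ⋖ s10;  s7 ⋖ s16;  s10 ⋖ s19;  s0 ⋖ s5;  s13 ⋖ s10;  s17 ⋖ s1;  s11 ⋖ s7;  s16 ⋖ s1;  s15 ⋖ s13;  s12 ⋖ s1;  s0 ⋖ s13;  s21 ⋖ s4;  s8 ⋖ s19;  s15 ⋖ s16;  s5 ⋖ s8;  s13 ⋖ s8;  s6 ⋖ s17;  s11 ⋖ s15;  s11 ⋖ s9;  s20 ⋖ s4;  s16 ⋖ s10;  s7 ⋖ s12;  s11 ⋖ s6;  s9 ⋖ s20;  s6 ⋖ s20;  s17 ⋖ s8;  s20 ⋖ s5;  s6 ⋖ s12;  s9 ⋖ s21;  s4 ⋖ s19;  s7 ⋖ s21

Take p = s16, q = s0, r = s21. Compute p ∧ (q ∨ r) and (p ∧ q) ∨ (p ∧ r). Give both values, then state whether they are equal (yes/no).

q ∨ r = s10, so p ∧ (q ∨ r) = s16 ∧ s10 = s16.
p ∧ q = s11 and p ∧ r = s7, so (p ∧ q) ∨ (p ∧ r) = s11 ∨ s7 = s7.
Equal: no.

s16; s7; no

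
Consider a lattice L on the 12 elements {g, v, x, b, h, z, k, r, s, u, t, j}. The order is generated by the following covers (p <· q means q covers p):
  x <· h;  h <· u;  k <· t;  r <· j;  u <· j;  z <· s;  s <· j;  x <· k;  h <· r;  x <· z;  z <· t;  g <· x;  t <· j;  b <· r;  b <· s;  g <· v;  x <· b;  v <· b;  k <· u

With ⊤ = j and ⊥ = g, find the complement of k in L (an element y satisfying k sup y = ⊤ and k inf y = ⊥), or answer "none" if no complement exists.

v

Need y with k ∨ y = j and k ∧ y = g.
Checking each element gives: v.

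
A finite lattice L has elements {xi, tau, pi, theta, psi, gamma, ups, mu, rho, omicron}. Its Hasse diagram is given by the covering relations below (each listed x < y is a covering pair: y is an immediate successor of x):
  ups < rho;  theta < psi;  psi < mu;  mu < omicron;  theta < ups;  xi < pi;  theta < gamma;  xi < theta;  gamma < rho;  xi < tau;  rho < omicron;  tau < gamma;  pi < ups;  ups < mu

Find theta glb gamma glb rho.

theta

Common lower bounds of {theta, gamma, rho}: theta, xi.
The greatest among these is theta.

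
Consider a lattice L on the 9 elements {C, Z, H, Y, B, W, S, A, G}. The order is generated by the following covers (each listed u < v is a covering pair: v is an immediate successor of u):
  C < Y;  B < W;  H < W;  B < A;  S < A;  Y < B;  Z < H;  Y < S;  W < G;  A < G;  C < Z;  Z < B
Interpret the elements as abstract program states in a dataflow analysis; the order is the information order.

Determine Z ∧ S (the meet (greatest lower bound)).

C

Common lower bounds of {Z, S}: C.
The greatest among these is C.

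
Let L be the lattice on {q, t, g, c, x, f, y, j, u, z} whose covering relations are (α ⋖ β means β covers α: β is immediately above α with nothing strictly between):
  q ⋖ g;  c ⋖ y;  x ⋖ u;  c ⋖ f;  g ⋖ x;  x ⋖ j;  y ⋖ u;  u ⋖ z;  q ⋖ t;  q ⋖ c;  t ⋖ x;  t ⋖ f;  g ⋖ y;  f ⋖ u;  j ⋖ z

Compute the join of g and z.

z

Common upper bounds of {g, z}: z.
The least among these is z.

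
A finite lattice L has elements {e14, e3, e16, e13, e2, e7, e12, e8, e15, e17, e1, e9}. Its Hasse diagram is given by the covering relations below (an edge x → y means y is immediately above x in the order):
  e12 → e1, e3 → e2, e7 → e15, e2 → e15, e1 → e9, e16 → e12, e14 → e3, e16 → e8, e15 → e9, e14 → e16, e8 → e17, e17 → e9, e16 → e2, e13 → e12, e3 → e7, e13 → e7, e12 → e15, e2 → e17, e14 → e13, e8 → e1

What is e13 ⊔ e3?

Common upper bounds of {e13, e3}: e15, e7, e9.
The least among these is e7.

e7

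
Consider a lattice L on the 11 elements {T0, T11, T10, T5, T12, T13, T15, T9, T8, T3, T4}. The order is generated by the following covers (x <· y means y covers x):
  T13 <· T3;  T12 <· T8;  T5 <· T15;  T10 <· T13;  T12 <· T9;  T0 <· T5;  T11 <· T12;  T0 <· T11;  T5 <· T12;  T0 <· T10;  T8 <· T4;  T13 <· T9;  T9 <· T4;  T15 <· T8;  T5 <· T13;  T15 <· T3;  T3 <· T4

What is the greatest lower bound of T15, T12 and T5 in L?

Common lower bounds of {T15, T12, T5}: T0, T5.
The greatest among these is T5.

T5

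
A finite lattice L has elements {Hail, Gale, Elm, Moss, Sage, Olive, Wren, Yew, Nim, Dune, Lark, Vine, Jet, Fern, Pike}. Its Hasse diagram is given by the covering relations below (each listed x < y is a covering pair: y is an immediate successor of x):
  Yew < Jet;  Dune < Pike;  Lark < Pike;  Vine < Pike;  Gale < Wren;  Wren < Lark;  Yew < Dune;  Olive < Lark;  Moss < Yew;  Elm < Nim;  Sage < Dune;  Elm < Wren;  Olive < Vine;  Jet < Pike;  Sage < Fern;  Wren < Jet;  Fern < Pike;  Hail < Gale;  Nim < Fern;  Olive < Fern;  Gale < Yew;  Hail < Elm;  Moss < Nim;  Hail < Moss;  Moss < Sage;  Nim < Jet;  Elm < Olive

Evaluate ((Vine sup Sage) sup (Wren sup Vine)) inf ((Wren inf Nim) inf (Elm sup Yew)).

Elm

Vine ∨ Sage = Pike
Wren ∨ Vine = Pike
Pike ∨ Pike = Pike
Wren ∧ Nim = Elm
Elm ∨ Yew = Jet
Elm ∧ Jet = Elm
Pike ∧ Elm = Elm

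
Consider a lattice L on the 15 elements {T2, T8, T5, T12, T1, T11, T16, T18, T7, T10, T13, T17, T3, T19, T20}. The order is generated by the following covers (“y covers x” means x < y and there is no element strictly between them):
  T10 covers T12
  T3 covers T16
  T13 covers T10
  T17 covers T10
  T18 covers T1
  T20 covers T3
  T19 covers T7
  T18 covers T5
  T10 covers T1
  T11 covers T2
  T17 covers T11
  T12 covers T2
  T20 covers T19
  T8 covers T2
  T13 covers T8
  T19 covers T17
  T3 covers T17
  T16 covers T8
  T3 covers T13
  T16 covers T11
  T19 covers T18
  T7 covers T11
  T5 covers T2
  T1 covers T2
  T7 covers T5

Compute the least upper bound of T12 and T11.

T17

Common upper bounds of {T12, T11}: T17, T19, T20, T3.
The least among these is T17.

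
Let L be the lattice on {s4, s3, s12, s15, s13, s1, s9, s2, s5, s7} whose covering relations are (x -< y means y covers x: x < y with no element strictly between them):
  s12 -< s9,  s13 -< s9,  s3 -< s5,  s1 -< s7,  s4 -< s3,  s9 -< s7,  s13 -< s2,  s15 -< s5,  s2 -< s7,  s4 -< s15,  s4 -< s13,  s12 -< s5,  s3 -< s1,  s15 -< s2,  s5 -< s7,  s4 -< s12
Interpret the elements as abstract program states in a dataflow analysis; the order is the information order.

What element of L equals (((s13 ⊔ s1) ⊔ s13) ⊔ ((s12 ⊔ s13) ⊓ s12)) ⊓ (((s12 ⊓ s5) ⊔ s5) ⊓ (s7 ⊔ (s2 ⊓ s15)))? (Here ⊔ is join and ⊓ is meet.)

s5

s13 ∨ s1 = s7
s7 ∨ s13 = s7
s12 ∨ s13 = s9
s9 ∧ s12 = s12
s7 ∨ s12 = s7
s12 ∧ s5 = s12
s12 ∨ s5 = s5
s2 ∧ s15 = s15
s7 ∨ s15 = s7
s5 ∧ s7 = s5
s7 ∧ s5 = s5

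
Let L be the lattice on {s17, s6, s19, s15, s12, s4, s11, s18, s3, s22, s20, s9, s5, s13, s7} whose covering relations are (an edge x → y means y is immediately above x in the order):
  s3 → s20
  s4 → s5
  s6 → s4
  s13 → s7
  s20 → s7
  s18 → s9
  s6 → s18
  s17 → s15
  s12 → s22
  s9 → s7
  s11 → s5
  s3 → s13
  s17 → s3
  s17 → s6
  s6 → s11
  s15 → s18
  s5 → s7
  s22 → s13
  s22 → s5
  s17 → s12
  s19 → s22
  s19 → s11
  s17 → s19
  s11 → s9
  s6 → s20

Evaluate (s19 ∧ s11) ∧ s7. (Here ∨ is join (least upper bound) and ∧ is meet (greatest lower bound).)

s19 ∧ s11 = s19
s19 ∧ s7 = s19

s19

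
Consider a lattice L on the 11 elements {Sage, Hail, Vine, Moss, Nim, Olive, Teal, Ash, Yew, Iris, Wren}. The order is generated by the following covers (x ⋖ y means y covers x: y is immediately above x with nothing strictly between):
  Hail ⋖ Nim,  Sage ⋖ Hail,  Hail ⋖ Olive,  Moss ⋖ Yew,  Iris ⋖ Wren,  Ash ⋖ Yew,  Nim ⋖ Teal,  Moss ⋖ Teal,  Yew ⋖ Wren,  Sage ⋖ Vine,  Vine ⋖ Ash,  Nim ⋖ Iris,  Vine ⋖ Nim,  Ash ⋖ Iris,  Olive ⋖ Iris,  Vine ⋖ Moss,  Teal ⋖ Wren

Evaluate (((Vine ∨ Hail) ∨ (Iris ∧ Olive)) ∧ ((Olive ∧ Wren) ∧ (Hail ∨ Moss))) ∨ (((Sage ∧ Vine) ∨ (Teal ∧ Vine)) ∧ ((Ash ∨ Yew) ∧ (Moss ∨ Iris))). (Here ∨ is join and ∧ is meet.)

Vine ∨ Hail = Nim
Iris ∧ Olive = Olive
Nim ∨ Olive = Iris
Olive ∧ Wren = Olive
Hail ∨ Moss = Teal
Olive ∧ Teal = Hail
Iris ∧ Hail = Hail
Sage ∧ Vine = Sage
Teal ∧ Vine = Vine
Sage ∨ Vine = Vine
Ash ∨ Yew = Yew
Moss ∨ Iris = Wren
Yew ∧ Wren = Yew
Vine ∧ Yew = Vine
Hail ∨ Vine = Nim

Nim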